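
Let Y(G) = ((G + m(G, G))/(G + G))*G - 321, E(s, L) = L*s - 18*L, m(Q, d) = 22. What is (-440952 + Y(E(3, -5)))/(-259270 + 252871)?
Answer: 882449/12798 ≈ 68.952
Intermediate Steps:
E(s, L) = -18*L + L*s
Y(G) = -310 + G/2 (Y(G) = ((G + 22)/(G + G))*G - 321 = ((22 + G)/((2*G)))*G - 321 = ((22 + G)*(1/(2*G)))*G - 321 = ((22 + G)/(2*G))*G - 321 = (11 + G/2) - 321 = -310 + G/2)
(-440952 + Y(E(3, -5)))/(-259270 + 252871) = (-440952 + (-310 + (-5*(-18 + 3))/2))/(-259270 + 252871) = (-440952 + (-310 + (-5*(-15))/2))/(-6399) = (-440952 + (-310 + (½)*75))*(-1/6399) = (-440952 + (-310 + 75/2))*(-1/6399) = (-440952 - 545/2)*(-1/6399) = -882449/2*(-1/6399) = 882449/12798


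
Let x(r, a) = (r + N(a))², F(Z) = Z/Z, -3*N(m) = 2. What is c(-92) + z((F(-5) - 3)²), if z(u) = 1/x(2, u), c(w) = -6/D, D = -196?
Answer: 465/784 ≈ 0.59311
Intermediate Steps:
N(m) = -⅔ (N(m) = -⅓*2 = -⅔)
F(Z) = 1
c(w) = 3/98 (c(w) = -6/(-196) = -6*(-1/196) = 3/98)
x(r, a) = (-⅔ + r)² (x(r, a) = (r - ⅔)² = (-⅔ + r)²)
z(u) = 9/16 (z(u) = 1/((-2 + 3*2)²/9) = 1/((-2 + 6)²/9) = 1/((⅑)*4²) = 1/((⅑)*16) = 1/(16/9) = 9/16)
c(-92) + z((F(-5) - 3)²) = 3/98 + 9/16 = 465/784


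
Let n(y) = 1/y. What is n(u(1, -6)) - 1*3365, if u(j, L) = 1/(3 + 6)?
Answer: -3356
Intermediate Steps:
u(j, L) = 1/9
n(u(1, -6)) - 1*3365 = 1/(1/9) - 1*3365 = 9 - 3365 = -3356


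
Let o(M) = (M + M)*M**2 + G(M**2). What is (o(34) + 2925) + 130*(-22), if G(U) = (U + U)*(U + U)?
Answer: 5424017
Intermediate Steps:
G(U) = 4*U**2 (G(U) = (2*U)*(2*U) = 4*U**2)
o(M) = 2*M**3 + 4*M**4 (o(M) = (M + M)*M**2 + 4*(M**2)**2 = (2*M)*M**2 + 4*M**4 = 2*M**3 + 4*M**4)
(o(34) + 2925) + 130*(-22) = (34**3*(2 + 4*34) + 2925) + 130*(-22) = (39304*(2 + 136) + 2925) - 2860 = (39304*138 + 2925) - 2860 = (5423952 + 2925) - 2860 = 5426877 - 2860 = 5424017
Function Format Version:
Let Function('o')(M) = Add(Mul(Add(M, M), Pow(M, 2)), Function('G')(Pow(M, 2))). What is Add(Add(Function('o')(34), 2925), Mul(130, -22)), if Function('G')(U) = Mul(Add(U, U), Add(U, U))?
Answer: 5424017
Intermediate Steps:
Function('G')(U) = Mul(4, Pow(U, 2)) (Function('G')(U) = Mul(Mul(2, U), Mul(2, U)) = Mul(4, Pow(U, 2)))
Function('o')(M) = Add(Mul(2, Pow(M, 3)), Mul(4, Pow(M, 4))) (Function('o')(M) = Add(Mul(Add(M, M), Pow(M, 2)), Mul(4, Pow(Pow(M, 2), 2))) = Add(Mul(Mul(2, M), Pow(M, 2)), Mul(4, Pow(M, 4))) = Add(Mul(2, Pow(M, 3)), Mul(4, Pow(M, 4))))
Add(Add(Function('o')(34), 2925), Mul(130, -22)) = Add(Add(Mul(Pow(34, 3), Add(2, Mul(4, 34))), 2925), Mul(130, -22)) = Add(Add(Mul(39304, Add(2, 136)), 2925), -2860) = Add(Add(Mul(39304, 138), 2925), -2860) = Add(Add(5423952, 2925), -2860) = Add(5426877, -2860) = 5424017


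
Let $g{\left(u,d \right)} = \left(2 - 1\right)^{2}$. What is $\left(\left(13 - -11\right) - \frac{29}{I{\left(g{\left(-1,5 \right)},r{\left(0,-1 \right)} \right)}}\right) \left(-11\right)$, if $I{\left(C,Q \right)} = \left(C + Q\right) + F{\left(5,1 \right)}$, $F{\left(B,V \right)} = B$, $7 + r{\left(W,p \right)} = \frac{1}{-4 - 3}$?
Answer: $- \frac{4345}{8} \approx -543.13$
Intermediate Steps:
$r{\left(W,p \right)} = - \frac{50}{7}$ ($r{\left(W,p \right)} = -7 + \frac{1}{-4 - 3} = -7 + \frac{1}{-7} = -7 - \frac{1}{7} = - \frac{50}{7}$)
$g{\left(u,d \right)} = 1$ ($g{\left(u,d \right)} = 1^{2} = 1$)
$I{\left(C,Q \right)} = 5 + C + Q$ ($I{\left(C,Q \right)} = \left(C + Q\right) + 5 = 5 + C + Q$)
$\left(\left(13 - -11\right) - \frac{29}{I{\left(g{\left(-1,5 \right)},r{\left(0,-1 \right)} \right)}}\right) \left(-11\right) = \left(\left(13 - -11\right) - \frac{29}{5 + 1 - \frac{50}{7}}\right) \left(-11\right) = \left(\left(13 + 11\right) - \frac{29}{- \frac{8}{7}}\right) \left(-11\right) = \left(24 - - \frac{203}{8}\right) \left(-11\right) = \left(24 + \frac{203}{8}\right) \left(-11\right) = \frac{395}{8} \left(-11\right) = - \frac{4345}{8}$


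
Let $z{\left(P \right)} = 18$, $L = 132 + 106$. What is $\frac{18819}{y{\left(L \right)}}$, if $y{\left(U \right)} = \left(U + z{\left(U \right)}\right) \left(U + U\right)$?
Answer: $\frac{1107}{7168} \approx 0.15444$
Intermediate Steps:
$L = 238$
$y{\left(U \right)} = 2 U \left(18 + U\right)$ ($y{\left(U \right)} = \left(U + 18\right) \left(U + U\right) = \left(18 + U\right) 2 U = 2 U \left(18 + U\right)$)
$\frac{18819}{y{\left(L \right)}} = \frac{18819}{2 \cdot 238 \left(18 + 238\right)} = \frac{18819}{2 \cdot 238 \cdot 256} = \frac{18819}{121856} = 18819 \cdot \frac{1}{121856} = \frac{1107}{7168}$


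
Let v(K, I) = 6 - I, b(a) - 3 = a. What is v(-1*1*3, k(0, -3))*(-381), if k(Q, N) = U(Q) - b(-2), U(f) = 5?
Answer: -762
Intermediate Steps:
b(a) = 3 + a
k(Q, N) = 4 (k(Q, N) = 5 - (3 - 2) = 5 - 1*1 = 5 - 1 = 4)
v(-1*1*3, k(0, -3))*(-381) = (6 - 1*4)*(-381) = (6 - 4)*(-381) = 2*(-381) = -762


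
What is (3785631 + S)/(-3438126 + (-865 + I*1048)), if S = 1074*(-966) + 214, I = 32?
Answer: -2748361/3405455 ≈ -0.80705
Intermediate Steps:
S = -1037270 (S = -1037484 + 214 = -1037270)
(3785631 + S)/(-3438126 + (-865 + I*1048)) = (3785631 - 1037270)/(-3438126 + (-865 + 32*1048)) = 2748361/(-3438126 + (-865 + 33536)) = 2748361/(-3438126 + 32671) = 2748361/(-3405455) = 2748361*(-1/3405455) = -2748361/3405455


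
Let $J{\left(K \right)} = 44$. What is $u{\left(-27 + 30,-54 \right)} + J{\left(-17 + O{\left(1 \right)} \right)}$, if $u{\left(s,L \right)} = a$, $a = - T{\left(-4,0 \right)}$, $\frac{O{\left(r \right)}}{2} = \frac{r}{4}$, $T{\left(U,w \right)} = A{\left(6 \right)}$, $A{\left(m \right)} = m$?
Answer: $38$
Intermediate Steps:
$T{\left(U,w \right)} = 6$
$O{\left(r \right)} = \frac{r}{2}$ ($O{\left(r \right)} = 2 \frac{r}{4} = \frac{r}{2}$)
$a = -6$ ($a = \left(-1\right) 6 = -6$)
$u{\left(s,L \right)} = -6$
$u{\left(-27 + 30,-54 \right)} + J{\left(-17 + O{\left(1 \right)} \right)} = -6 + 44 = 38$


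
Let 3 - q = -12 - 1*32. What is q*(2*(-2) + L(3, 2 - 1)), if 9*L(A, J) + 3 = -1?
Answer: -1880/9 ≈ -208.89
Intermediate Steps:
L(A, J) = -4/9 (L(A, J) = -⅓ + (⅑)*(-1) = -⅓ - ⅑ = -4/9)
q = 47 (q = 3 - (-12 - 1*32) = 3 - (-12 - 32) = 3 - 1*(-44) = 3 + 44 = 47)
q*(2*(-2) + L(3, 2 - 1)) = 47*(2*(-2) - 4/9) = 47*(-4 - 4/9) = 47*(-40/9) = -1880/9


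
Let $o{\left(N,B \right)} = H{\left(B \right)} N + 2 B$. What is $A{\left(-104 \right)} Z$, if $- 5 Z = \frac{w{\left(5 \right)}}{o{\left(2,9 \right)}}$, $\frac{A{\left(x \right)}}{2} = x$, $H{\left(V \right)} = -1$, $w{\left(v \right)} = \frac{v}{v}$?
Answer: $\frac{13}{5} \approx 2.6$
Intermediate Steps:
$w{\left(v \right)} = 1$
$A{\left(x \right)} = 2 x$
$o{\left(N,B \right)} = - N + 2 B$
$Z = - \frac{1}{80}$ ($Z = - \frac{1 \frac{1}{\left(-1\right) 2 + 2 \cdot 9}}{5} = - \frac{1 \frac{1}{-2 + 18}}{5} = - \frac{1 \cdot \frac{1}{16}}{5} = \left(- \frac{1}{5}\right) \frac{1}{16} = - \frac{1}{80} \approx -0.0125$)
$A{\left(-104 \right)} Z = 2 \left(-104\right) \left(- \frac{1}{80}\right) = \left(-208\right) \left(- \frac{1}{80}\right) = \frac{13}{5}$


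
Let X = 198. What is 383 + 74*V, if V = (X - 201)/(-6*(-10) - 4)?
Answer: 10613/28 ≈ 379.04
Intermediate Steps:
V = -3/56 (V = (198 - 201)/(-6*(-10) - 4) = -3/(60 - 4) = -3/56 ≈ -0.053571)
383 + 74*V = 383 + 74*(-3/56) = 383 - 111/28 = 10613/28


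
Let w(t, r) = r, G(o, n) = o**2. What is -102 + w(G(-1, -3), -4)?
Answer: -106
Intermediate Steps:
-102 + w(G(-1, -3), -4) = -102 - 4 = -106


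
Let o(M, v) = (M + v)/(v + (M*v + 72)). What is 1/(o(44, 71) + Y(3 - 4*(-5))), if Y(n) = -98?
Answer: -3267/320051 ≈ -0.010208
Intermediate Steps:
o(M, v) = (M + v)/(72 + v + M*v) (o(M, v) = (M + v)/(v + (72 + M*v)) = (M + v)/(72 + v + M*v))
1/(o(44, 71) + Y(3 - 4*(-5))) = 1/((44 + 71)/(72 + 71 + 44*71) - 98) = 1/(115/(72 + 71 + 3124) - 98) = 1/(115/3267 - 98) = 1/(-320051/3267) = -3267/320051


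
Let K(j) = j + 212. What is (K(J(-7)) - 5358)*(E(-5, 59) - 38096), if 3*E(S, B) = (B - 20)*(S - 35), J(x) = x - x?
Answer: 198717936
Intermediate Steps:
J(x) = 0
K(j) = 212 + j
E(S, B) = (-35 + S)*(-20 + B)/3 (E(S, B) = ((B - 20)*(S - 35))/3 = ((-20 + B)*(-35 + S))/3 = ((-35 + S)*(-20 + B))/3 = (-35 + S)*(-20 + B)/3)
(K(J(-7)) - 5358)*(E(-5, 59) - 38096) = ((212 + 0) - 5358)*((700/3 - 35/3*59 - 20/3*(-5) + (1/3)*59*(-5)) - 38096) = (212 - 5358)*((700/3 - 2065/3 + 100/3 - 295/3) - 38096) = -5146*(-520 - 38096) = -5146*(-38616) = 198717936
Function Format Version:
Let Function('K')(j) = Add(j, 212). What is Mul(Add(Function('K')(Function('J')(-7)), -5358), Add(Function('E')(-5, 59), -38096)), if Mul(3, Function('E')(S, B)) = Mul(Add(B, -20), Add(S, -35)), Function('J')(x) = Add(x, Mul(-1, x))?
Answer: 198717936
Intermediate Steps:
Function('J')(x) = 0
Function('K')(j) = Add(212, j)
Function('E')(S, B) = Mul(Rational(1, 3), Add(-35, S), Add(-20, B)) (Function('E')(S, B) = Mul(Rational(1, 3), Mul(Add(B, -20), Add(S, -35))) = Mul(Rational(1, 3), Mul(Add(-20, B), Add(-35, S))) = Mul(Rational(1, 3), Mul(Add(-35, S), Add(-20, B))) = Mul(Rational(1, 3), Add(-35, S), Add(-20, B)))
Mul(Add(Function('K')(Function('J')(-7)), -5358), Add(Function('E')(-5, 59), -38096)) = Mul(Add(Add(212, 0), -5358), Add(Add(Rational(700, 3), Mul(Rational(-35, 3), 59), Mul(Rational(-20, 3), -5), Mul(Rational(1, 3), 59, -5)), -38096)) = Mul(Add(212, -5358), Add(Add(Rational(700, 3), Rational(-2065, 3), Rational(100, 3), Rational(-295, 3)), -38096)) = Mul(-5146, Add(-520, -38096)) = Mul(-5146, -38616) = 198717936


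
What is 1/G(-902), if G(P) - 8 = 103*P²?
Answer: 1/83801220 ≈ 1.1933e-8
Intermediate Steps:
G(P) = 8 + 103*P²
1/G(-902) = 1/(8 + 103*(-902)²) = 1/(8 + 103*813604) = 1/(8 + 83801212) = 1/83801220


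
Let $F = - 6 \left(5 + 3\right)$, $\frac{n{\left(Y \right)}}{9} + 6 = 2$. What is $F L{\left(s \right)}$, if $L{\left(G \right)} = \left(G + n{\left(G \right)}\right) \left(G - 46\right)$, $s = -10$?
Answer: $-123648$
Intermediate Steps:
$n{\left(Y \right)} = -36$ ($n{\left(Y \right)} = -54 + 9 \cdot 2 = -54 + 18 = -36$)
$L{\left(G \right)} = \left(-46 + G\right) \left(-36 + G\right)$ ($L{\left(G \right)} = \left(G - 36\right) \left(G - 46\right) = \left(-36 + G\right) \left(-46 + G\right) = \left(-46 + G\right) \left(-36 + G\right)$)
$F = -48$ ($F = \left(-6\right) 8 = -48$)
$F L{\left(s \right)} = - 48 \left(1656 + \left(-10\right)^{2} - -820\right) = - 48 \left(1656 + 100 + 820\right) = \left(-48\right) 2576 = -123648$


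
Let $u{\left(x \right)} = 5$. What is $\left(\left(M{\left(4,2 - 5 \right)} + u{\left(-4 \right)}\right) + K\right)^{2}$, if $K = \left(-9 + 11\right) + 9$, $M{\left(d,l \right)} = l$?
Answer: $169$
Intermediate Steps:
$K = 11$ ($K = 2 + 9 = 11$)
$\left(\left(M{\left(4,2 - 5 \right)} + u{\left(-4 \right)}\right) + K\right)^{2} = \left(\left(\left(2 - 5\right) + 5\right) + 11\right)^{2} = \left(\left(-3 + 5\right) + 11\right)^{2} = \left(2 + 11\right)^{2} = 13^{2} = 169$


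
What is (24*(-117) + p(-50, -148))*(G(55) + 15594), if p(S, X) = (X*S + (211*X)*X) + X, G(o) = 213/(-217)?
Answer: 2236223277540/31 ≈ 7.2136e+10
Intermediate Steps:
G(o) = -213/217 (G(o) = 213*(-1/217) = -213/217)
p(S, X) = X + 211*X**2 + S*X (p(S, X) = (S*X + 211*X**2) + X = (211*X**2 + S*X) + X = X + 211*X**2 + S*X)
(24*(-117) + p(-50, -148))*(G(55) + 15594) = (24*(-117) - 148*(1 - 50 + 211*(-148)))*(-213/217 + 15594) = (-2808 - 148*(1 - 50 - 31228))*(3383685/217) = (-2808 - 148*(-31277))*(3383685/217) = (-2808 + 4628996)*(3383685/217) = 4626188*(3383685/217) = 2236223277540/31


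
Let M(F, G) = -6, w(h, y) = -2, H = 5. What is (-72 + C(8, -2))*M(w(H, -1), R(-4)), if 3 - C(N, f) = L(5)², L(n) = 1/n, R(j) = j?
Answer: 10356/25 ≈ 414.24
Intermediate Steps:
C(N, f) = 74/25 (C(N, f) = 3 - (1/5)² = 3 - (⅕)² = 3 - 1*1/25 = 3 - 1/25 = 74/25)
(-72 + C(8, -2))*M(w(H, -1), R(-4)) = (-72 + 74/25)*(-6) = -1726/25*(-6) = 10356/25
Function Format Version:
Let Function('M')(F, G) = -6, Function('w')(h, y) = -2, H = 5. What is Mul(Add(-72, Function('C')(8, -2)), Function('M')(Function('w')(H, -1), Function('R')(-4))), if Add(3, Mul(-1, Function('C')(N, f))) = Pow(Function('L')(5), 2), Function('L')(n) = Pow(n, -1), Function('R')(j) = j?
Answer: Rational(10356, 25) ≈ 414.24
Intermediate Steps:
Function('C')(N, f) = Rational(74, 25) (Function('C')(N, f) = Add(3, Mul(-1, Pow(Pow(5, -1), 2))) = Add(3, Mul(-1, Pow(Rational(1, 5), 2))) = Add(3, Mul(-1, Rational(1, 25))) = Add(3, Rational(-1, 25)) = Rational(74, 25))
Mul(Add(-72, Function('C')(8, -2)), Function('M')(Function('w')(H, -1), Function('R')(-4))) = Mul(Add(-72, Rational(74, 25)), -6) = Mul(Rational(-1726, 25), -6) = Rational(10356, 25)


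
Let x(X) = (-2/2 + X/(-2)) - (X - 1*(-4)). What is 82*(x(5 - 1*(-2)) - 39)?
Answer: -4469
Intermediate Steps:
x(X) = -5 - 3*X/2 (x(X) = (-2*½ + X*(-½)) - (X + 4) = (-1 - X/2) - (4 + X) = (-1 - X/2) + (-4 - X) = -5 - 3*X/2)
82*(x(5 - 1*(-2)) - 39) = 82*((-5 - 3*(5 - 1*(-2))/2) - 39) = 82*((-5 - 3*(5 + 2)/2) - 39) = 82*((-5 - 3/2*7) - 39) = 82*((-5 - 21/2) - 39) = 82*(-31/2 - 39) = 82*(-109/2) = -4469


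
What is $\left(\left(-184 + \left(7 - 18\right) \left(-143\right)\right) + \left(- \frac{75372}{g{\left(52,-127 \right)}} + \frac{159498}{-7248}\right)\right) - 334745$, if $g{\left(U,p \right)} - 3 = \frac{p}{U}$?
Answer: $- \frac{16413465851}{35032} \approx -4.6853 \cdot 10^{5}$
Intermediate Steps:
$g{\left(U,p \right)} = 3 + \frac{p}{U}$
$\left(\left(-184 + \left(7 - 18\right) \left(-143\right)\right) + \left(- \frac{75372}{g{\left(52,-127 \right)}} + \frac{159498}{-7248}\right)\right) - 334745 = \left(\left(-184 + \left(7 - 18\right) \left(-143\right)\right) + \left(- \frac{75372}{3 - \frac{127}{52}} + \frac{159498}{-7248}\right)\right) - 334745 = \left(\left(-184 + \left(7 - 18\right) \left(-143\right)\right) + \left(- \frac{75372}{3 - \frac{127}{52}} + 159498 \left(- \frac{1}{7248}\right)\right)\right) - 334745 = \left(\left(-184 - -1573\right) - \left(\frac{26583}{1208} + \frac{75372}{3 - \frac{127}{52}}\right)\right) - 334745 = \left(\left(-184 + 1573\right) - \left(\frac{26583}{1208} + \frac{75372}{\frac{29}{52}}\right)\right) - 334745 = \left(1389 - \frac{4735338459}{35032}\right) - 334745 = - \frac{4686679011}{35032} - 334745 = - \frac{16413465851}{35032}$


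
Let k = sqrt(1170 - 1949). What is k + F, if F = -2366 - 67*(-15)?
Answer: -1361 + I*sqrt(779) ≈ -1361.0 + 27.911*I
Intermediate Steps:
k = I*sqrt(779) (k = sqrt(-779) = I*sqrt(779) ≈ 27.911*I)
F = -1361 (F = -2366 + 1005 = -1361)
k + F = I*sqrt(779) - 1361 = -1361 + I*sqrt(779)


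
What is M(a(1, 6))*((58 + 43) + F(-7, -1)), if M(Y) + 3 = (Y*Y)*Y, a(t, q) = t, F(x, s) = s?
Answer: -200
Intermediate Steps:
M(Y) = -3 + Y³ (M(Y) = -3 + (Y*Y)*Y = -3 + Y²*Y = -3 + Y³)
M(a(1, 6))*((58 + 43) + F(-7, -1)) = (-3 + 1³)*((58 + 43) - 1) = (-3 + 1)*(101 - 1) = -2*100 = -200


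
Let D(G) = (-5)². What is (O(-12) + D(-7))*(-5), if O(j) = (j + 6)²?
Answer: -305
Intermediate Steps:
O(j) = (6 + j)²
D(G) = 25
(O(-12) + D(-7))*(-5) = ((6 - 12)² + 25)*(-5) = ((-6)² + 25)*(-5) = (36 + 25)*(-5) = 61*(-5) = -305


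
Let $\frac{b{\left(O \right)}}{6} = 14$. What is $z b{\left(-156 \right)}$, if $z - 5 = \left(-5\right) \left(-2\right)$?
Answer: $1260$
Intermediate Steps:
$b{\left(O \right)} = 84$ ($b{\left(O \right)} = 6 \cdot 14 = 84$)
$z = 15$ ($z = 5 - -10 = 5 + 10 = 15$)
$z b{\left(-156 \right)} = 15 \cdot 84 = 1260$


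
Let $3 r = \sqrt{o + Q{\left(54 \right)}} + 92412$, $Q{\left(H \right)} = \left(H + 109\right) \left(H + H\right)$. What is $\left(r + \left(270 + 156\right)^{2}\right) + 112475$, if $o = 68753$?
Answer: $324755 + \frac{\sqrt{86357}}{3} \approx 3.2485 \cdot 10^{5}$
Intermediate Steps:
$Q{\left(H \right)} = 2 H \left(109 + H\right)$ ($Q{\left(H \right)} = \left(109 + H\right) 2 H = 2 H \left(109 + H\right)$)
$r = 30804 + \frac{\sqrt{86357}}{3}$ ($r = \frac{\sqrt{68753 + 2 \cdot 54 \left(109 + 54\right)} + 92412}{3} = \frac{\sqrt{68753 + 2 \cdot 54 \cdot 163} + 92412}{3} = \frac{\sqrt{68753 + 17604} + 92412}{3} = \frac{\sqrt{86357} + 92412}{3} = \frac{92412 + \sqrt{86357}}{3} = 30804 + \frac{\sqrt{86357}}{3} \approx 30902.0$)
$\left(r + \left(270 + 156\right)^{2}\right) + 112475 = \left(\left(30804 + \frac{\sqrt{86357}}{3}\right) + \left(270 + 156\right)^{2}\right) + 112475 = \left(\left(30804 + \frac{\sqrt{86357}}{3}\right) + 426^{2}\right) + 112475 = \left(\left(30804 + \frac{\sqrt{86357}}{3}\right) + 181476\right) + 112475 = \left(212280 + \frac{\sqrt{86357}}{3}\right) + 112475 = 324755 + \frac{\sqrt{86357}}{3}$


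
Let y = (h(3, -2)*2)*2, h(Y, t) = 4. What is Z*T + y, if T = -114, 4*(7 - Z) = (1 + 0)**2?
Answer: -1507/2 ≈ -753.50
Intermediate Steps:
y = 16 (y = (4*2)*2 = 8*2 = 16)
Z = 27/4 (Z = 7 - (1 + 0)**2/4 = 7 - 1/4*1**2 = 7 - 1/4*1 = 7 - 1/4 = 27/4 ≈ 6.7500)
Z*T + y = (27/4)*(-114) + 16 = -1539/2 + 16 = -1507/2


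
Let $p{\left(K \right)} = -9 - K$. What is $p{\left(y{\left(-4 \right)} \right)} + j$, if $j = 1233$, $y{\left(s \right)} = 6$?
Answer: $1218$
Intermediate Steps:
$p{\left(y{\left(-4 \right)} \right)} + j = \left(-9 - 6\right) + 1233 = -15 + 1233 = 1218$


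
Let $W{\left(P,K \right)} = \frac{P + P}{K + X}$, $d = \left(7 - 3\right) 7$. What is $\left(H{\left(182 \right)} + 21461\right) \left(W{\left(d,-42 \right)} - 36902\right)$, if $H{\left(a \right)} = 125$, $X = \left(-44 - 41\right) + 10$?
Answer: $- \frac{93199497740}{117} \approx -7.9658 \cdot 10^{8}$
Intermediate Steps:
$d = 28$ ($d = 4 \cdot 7 = 28$)
$X = -75$ ($X = -85 + 10 = -75$)
$W{\left(P,K \right)} = \frac{2 P}{-75 + K}$ ($W{\left(P,K \right)} = \frac{P + P}{K - 75} = \frac{2 P}{-75 + K}$)
$\left(H{\left(182 \right)} + 21461\right) \left(W{\left(d,-42 \right)} - 36902\right) = \left(125 + 21461\right) \left(2 \cdot 28 \frac{1}{-75 - 42} - 36902\right) = 21586 \left(2 \cdot 28 \frac{1}{-117} - 36902\right) = 21586 \left(2 \cdot 28 \left(- \frac{1}{117}\right) - 36902\right) = 21586 \left(- \frac{56}{117} - 36902\right) = 21586 \left(- \frac{4317590}{117}\right) = - \frac{93199497740}{117}$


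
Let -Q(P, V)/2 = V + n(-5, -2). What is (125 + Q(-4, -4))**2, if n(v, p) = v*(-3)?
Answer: 10609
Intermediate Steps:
n(v, p) = -3*v
Q(P, V) = -30 - 2*V (Q(P, V) = -2*(V - 3*(-5)) = -2*(V + 15) = -2*(15 + V) = -30 - 2*V)
(125 + Q(-4, -4))**2 = (125 + (-30 - 2*(-4)))**2 = (125 + (-30 + 8))**2 = (125 - 22)**2 = 103**2 = 10609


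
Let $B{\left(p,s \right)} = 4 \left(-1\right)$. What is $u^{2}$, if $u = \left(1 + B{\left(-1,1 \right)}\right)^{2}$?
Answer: $81$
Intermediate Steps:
$B{\left(p,s \right)} = -4$
$u = 9$ ($u = \left(1 - 4\right)^{2} = \left(-3\right)^{2} = 9$)
$u^{2} = 9^{2} = 81$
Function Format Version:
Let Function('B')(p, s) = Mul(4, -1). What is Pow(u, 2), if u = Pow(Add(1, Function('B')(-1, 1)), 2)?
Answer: 81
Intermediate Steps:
Function('B')(p, s) = -4
u = 9 (u = Pow(Add(1, -4), 2) = Pow(-3, 2) = 9)
Pow(u, 2) = Pow(9, 2) = 81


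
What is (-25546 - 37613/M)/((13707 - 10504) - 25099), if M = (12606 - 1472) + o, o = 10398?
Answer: 550094085/471464672 ≈ 1.1668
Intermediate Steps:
M = 21532 (M = (12606 - 1472) + 10398 = 11134 + 10398 = 21532)
(-25546 - 37613/M)/((13707 - 10504) - 25099) = (-25546 - 37613/21532)/((13707 - 10504) - 25099) = (-25546 - 37613*1/21532)/(3203 - 25099) = (-25546 - 37613/21532)/(-21896) = -550094085/21532*(-1/21896) = 550094085/471464672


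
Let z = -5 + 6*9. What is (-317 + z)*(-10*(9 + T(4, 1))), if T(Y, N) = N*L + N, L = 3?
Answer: 34840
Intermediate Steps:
z = 49 (z = -5 + 54 = 49)
T(Y, N) = 4*N (T(Y, N) = N*3 + N = 3*N + N = 4*N)
(-317 + z)*(-10*(9 + T(4, 1))) = (-317 + 49)*(-10*(9 + 4*1)) = -(-2680)*(9 + 4) = -(-2680)*13 = -268*(-130) = 34840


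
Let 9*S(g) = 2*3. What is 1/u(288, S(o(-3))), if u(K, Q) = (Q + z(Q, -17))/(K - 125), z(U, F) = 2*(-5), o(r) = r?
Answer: -489/28 ≈ -17.464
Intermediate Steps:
S(g) = ⅔ (S(g) = (2*3)/9 = (⅑)*6 = ⅔)
z(U, F) = -10
u(K, Q) = (-10 + Q)/(-125 + K) (u(K, Q) = (Q - 10)/(K - 125) = (-10 + Q)/(-125 + K))
1/u(288, S(o(-3))) = 1/((-10 + ⅔)/(-125 + 288)) = 1/(-28/3/163) = 1/((1/163)*(-28/3)) = 1/(-28/489) = -489/28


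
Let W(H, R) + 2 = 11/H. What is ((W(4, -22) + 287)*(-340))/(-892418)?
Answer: 97835/892418 ≈ 0.10963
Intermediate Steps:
W(H, R) = -2 + 11/H
((W(4, -22) + 287)*(-340))/(-892418) = (((-2 + 11/4) + 287)*(-340))/(-892418) = (((-2 + 11*(1/4)) + 287)*(-340))*(-1/892418) = (((-2 + 11/4) + 287)*(-340))*(-1/892418) = ((3/4 + 287)*(-340))*(-1/892418) = ((1151/4)*(-340))*(-1/892418) = -97835*(-1/892418) = 97835/892418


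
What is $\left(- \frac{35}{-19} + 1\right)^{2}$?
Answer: $\frac{2916}{361} \approx 8.0776$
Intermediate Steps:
$\left(- \frac{35}{-19} + 1\right)^{2} = \left(\left(-35\right) \left(- \frac{1}{19}\right) + 1\right)^{2} = \left(\frac{35}{19} + 1\right)^{2} = \left(\frac{54}{19}\right)^{2} = \frac{2916}{361}$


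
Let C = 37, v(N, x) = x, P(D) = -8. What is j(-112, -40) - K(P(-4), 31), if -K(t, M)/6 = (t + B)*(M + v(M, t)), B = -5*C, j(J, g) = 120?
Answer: -26514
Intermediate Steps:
B = -185 (B = -5*37 = -185)
K(t, M) = -6*(-185 + t)*(M + t) (K(t, M) = -6*(t - 185)*(M + t) = -6*(-185 + t)*(M + t))
j(-112, -40) - K(P(-4), 31) = 120 - (-6*(-8)**2 + 1110*31 + 1110*(-8) - 6*31*(-8)) = 120 - (-6*64 + 34410 - 8880 + 1488) = 120 - (-384 + 34410 - 8880 + 1488) = 120 - 1*26634 = 120 - 26634 = -26514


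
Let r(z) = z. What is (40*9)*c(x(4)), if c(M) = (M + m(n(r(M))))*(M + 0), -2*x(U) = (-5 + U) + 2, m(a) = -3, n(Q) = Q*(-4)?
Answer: 630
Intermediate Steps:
n(Q) = -4*Q
x(U) = 3/2 - U/2 (x(U) = -((-5 + U) + 2)/2 = -(-3 + U)/2 = 3/2 - U/2)
c(M) = M*(-3 + M) (c(M) = (M - 3)*(M + 0) = (-3 + M)*M = M*(-3 + M))
(40*9)*c(x(4)) = (40*9)*((3/2 - 1/2*4)*(-3 + (3/2 - 1/2*4))) = 360*((3/2 - 2)*(-3 + (3/2 - 2))) = 360*(-(-3 - 1/2)/2) = 360*(-1/2*(-7/2)) = 360*(7/4) = 630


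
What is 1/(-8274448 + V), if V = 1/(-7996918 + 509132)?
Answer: -7487786/61957295892129 ≈ -1.2085e-7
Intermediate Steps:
V = -1/7487786 (V = 1/(-7487786) = -1/7487786 ≈ -1.3355e-7)
1/(-8274448 + V) = 1/(-8274448 - 1/7487786) = 1/(-61957295892129/7487786) = -7487786/61957295892129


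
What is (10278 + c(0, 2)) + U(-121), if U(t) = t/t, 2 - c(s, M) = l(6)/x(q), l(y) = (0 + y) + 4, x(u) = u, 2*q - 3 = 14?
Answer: 174757/17 ≈ 10280.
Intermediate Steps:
q = 17/2 (q = 3/2 + (½)*14 = 3/2 + 7 = 17/2 ≈ 8.5000)
l(y) = 4 + y (l(y) = y + 4 = 4 + y)
c(s, M) = 14/17 (c(s, M) = 2 - (4 + 6)/17/2 = 2 - 10*2/17 = 2 - 1*20/17 = 2 - 20/17 = 14/17)
U(t) = 1
(10278 + c(0, 2)) + U(-121) = (10278 + 14/17) + 1 = 174740/17 + 1 = 174757/17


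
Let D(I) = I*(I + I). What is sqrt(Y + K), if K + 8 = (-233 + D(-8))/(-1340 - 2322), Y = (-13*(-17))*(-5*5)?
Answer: I*sqrt(74198495542)/3662 ≈ 74.384*I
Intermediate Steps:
D(I) = 2*I**2 (D(I) = I*(2*I) = 2*I**2)
Y = -5525 (Y = 221*(-25) = -5525)
K = -29191/3662 (K = -8 + (-233 + 2*(-8)**2)/(-1340 - 2322) = -8 + (-233 + 2*64)/(-3662) = -8 + (-233 + 128)*(-1/3662) = -8 - 105*(-1/3662) = -8 + 105/3662 = -29191/3662 ≈ -7.9713)
sqrt(Y + K) = sqrt(-5525 - 29191/3662) = sqrt(-20261741/3662) = I*sqrt(74198495542)/3662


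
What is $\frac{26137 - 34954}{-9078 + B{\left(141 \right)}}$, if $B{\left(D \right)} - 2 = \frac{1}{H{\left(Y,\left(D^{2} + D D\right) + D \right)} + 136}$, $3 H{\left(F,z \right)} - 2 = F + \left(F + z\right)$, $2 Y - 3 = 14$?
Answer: $\frac{355589610}{366035077} \approx 0.97146$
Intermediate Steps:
$Y = \frac{17}{2}$ ($Y = \frac{3}{2} + \frac{1}{2} \cdot 14 = \frac{3}{2} + 7 = \frac{17}{2} \approx 8.5$)
$H{\left(F,z \right)} = \frac{2}{3} + \frac{z}{3} + \frac{2 F}{3}$ ($H{\left(F,z \right)} = \frac{2}{3} + \frac{F + \left(F + z\right)}{3} = \frac{2}{3} + \frac{z + 2 F}{3} = \frac{2}{3} + \left(\frac{z}{3} + \frac{2 F}{3}\right) = \frac{2}{3} + \frac{z}{3} + \frac{2 F}{3}$)
$B{\left(D \right)} = 2 + \frac{1}{\frac{427}{3} + \frac{D}{3} + \frac{2 D^{2}}{3}}$ ($B{\left(D \right)} = 2 + \frac{1}{\left(\frac{2}{3} + \frac{\left(D^{2} + D D\right) + D}{3} + \frac{2}{3} \cdot \frac{17}{2}\right) + 136} = 2 + \frac{1}{\left(\frac{2}{3} + \frac{\left(D^{2} + D^{2}\right) + D}{3} + \frac{17}{3}\right) + 136} = 2 + \frac{1}{\left(\frac{2}{3} + \frac{2 D^{2} + D}{3} + \frac{17}{3}\right) + 136} = 2 + \frac{1}{\left(\frac{2}{3} + \frac{D + 2 D^{2}}{3} + \frac{17}{3}\right) + 136} = 2 + \frac{1}{\left(\frac{2}{3} + \left(\frac{D}{3} + \frac{2 D^{2}}{3}\right) + \frac{17}{3}\right) + 136} = 2 + \frac{1}{\left(\frac{19}{3} + \frac{D}{3} + \frac{2 D^{2}}{3}\right) + 136} = 2 + \frac{1}{\frac{427}{3} + \frac{D}{3} + \frac{2 D^{2}}{3}}$)
$\frac{26137 - 34954}{-9078 + B{\left(141 \right)}} = \frac{26137 - 34954}{-9078 + \frac{857 + 2 \cdot 141 \left(1 + 2 \cdot 141\right)}{427 + 141 \left(1 + 2 \cdot 141\right)}} = - \frac{8817}{-9078 + \frac{857 + 2 \cdot 141 \left(1 + 282\right)}{427 + 141 \left(1 + 282\right)}} = - \frac{8817}{-9078 + \frac{857 + 2 \cdot 141 \cdot 283}{427 + 141 \cdot 283}} = - \frac{8817}{-9078 + \frac{857 + 79806}{427 + 39903}} = - \frac{8817}{-9078 + \frac{1}{40330} \cdot 80663} = - \frac{8817}{-9078 + \frac{80663}{40330}} = - \frac{8817}{- \frac{366035077}{40330}} = \left(-8817\right) \left(- \frac{40330}{366035077}\right) = \frac{355589610}{366035077}$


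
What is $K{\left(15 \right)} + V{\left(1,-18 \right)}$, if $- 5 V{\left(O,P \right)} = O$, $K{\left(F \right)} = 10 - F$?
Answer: $- \frac{26}{5} \approx -5.2$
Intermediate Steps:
$V{\left(O,P \right)} = - \frac{O}{5}$
$K{\left(15 \right)} + V{\left(1,-18 \right)} = \left(10 - 15\right) - \frac{1}{5} = -5 - \frac{1}{5} = - \frac{26}{5}$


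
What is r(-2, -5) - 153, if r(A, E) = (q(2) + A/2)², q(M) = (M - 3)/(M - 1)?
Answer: -149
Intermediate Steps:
q(M) = (-3 + M)/(-1 + M)
r(A, E) = (-1 + A/2)² (r(A, E) = ((-3 + 2)/(-1 + 2) + A/2)² = (-1/1 + A*(½))² = (1*(-1) + A/2)² = (-1 + A/2)²)
r(-2, -5) - 153 = (-2 - 2)²/4 - 153 = (¼)*(-4)² - 153 = (¼)*16 - 153 = 4 - 153 = -149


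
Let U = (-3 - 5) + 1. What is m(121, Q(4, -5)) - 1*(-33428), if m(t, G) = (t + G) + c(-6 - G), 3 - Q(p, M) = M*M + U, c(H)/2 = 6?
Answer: 33546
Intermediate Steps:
U = -7 (U = -8 + 1 = -7)
c(H) = 12 (c(H) = 2*6 = 12)
Q(p, M) = 10 - M² (Q(p, M) = 3 - (M*M - 7) = 3 - (M² - 7) = 3 - (-7 + M²) = 3 + (7 - M²) = 10 - M²)
m(t, G) = 12 + G + t (m(t, G) = (t + G) + 12 = (G + t) + 12 = 12 + G + t)
m(121, Q(4, -5)) - 1*(-33428) = (12 + (10 - 1*(-5)²) + 121) - 1*(-33428) = (12 + (10 - 1*25) + 121) + 33428 = (12 + (10 - 25) + 121) + 33428 = (12 - 15 + 121) + 33428 = 118 + 33428 = 33546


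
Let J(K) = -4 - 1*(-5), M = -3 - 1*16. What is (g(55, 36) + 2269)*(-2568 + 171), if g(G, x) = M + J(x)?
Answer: -5395647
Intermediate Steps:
M = -19 (M = -3 - 16 = -19)
J(K) = 1 (J(K) = -4 + 5 = 1)
g(G, x) = -18 (g(G, x) = -19 + 1 = -18)
(g(55, 36) + 2269)*(-2568 + 171) = (-18 + 2269)*(-2568 + 171) = 2251*(-2397) = -5395647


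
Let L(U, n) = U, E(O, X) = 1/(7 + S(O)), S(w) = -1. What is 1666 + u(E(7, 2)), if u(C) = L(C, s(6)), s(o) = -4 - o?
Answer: 9997/6 ≈ 1666.2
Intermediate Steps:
E(O, X) = 1/6 (E(O, X) = 1/(7 - 1) = 1/6)
u(C) = C
1666 + u(E(7, 2)) = 1666 + 1/6 = 9997/6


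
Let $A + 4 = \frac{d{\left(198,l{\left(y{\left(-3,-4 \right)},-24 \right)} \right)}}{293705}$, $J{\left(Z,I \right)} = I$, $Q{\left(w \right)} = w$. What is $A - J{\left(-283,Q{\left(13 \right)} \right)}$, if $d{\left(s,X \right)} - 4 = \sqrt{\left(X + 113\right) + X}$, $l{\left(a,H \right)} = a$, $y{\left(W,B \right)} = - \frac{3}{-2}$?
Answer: $- \frac{4992981}{293705} + \frac{2 \sqrt{29}}{293705} \approx -17.0$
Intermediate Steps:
$y{\left(W,B \right)} = \frac{3}{2}$ ($y{\left(W,B \right)} = \left(-3\right) \left(- \frac{1}{2}\right) = \frac{3}{2}$)
$d{\left(s,X \right)} = 4 + \sqrt{113 + 2 X}$ ($d{\left(s,X \right)} = 4 + \sqrt{\left(X + 113\right) + X} = 4 + \sqrt{\left(113 + X\right) + X} = 4 + \sqrt{113 + 2 X}$)
$A = - \frac{1174816}{293705} + \frac{2 \sqrt{29}}{293705}$ ($A = -4 + \frac{4 + \sqrt{113 + 2 \cdot \frac{3}{2}}}{293705} = -4 + \left(4 + \sqrt{113 + 3}\right) \frac{1}{293705} = -4 + \left(4 + \sqrt{116}\right) \frac{1}{293705} = -4 + \left(4 + 2 \sqrt{29}\right) \frac{1}{293705} = -4 + \left(\frac{4}{293705} + \frac{2 \sqrt{29}}{293705}\right) = - \frac{1174816}{293705} + \frac{2 \sqrt{29}}{293705} \approx -4.0$)
$A - J{\left(-283,Q{\left(13 \right)} \right)} = \left(- \frac{1174816}{293705} + \frac{2 \sqrt{29}}{293705}\right) - 13 = - \frac{4992981}{293705} + \frac{2 \sqrt{29}}{293705}$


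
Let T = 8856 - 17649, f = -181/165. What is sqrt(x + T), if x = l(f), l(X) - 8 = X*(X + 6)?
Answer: I*sqrt(239318054)/165 ≈ 93.757*I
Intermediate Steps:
f = -181/165 (f = -181*1/165 = -181/165 ≈ -1.0970)
T = -8793
l(X) = 8 + X*(6 + X) (l(X) = 8 + X*(X + 6) = 8 + X*(6 + X))
x = 71371/27225 (x = 8 + (-181/165)**2 + 6*(-181/165) = 8 + 32761/27225 - 362/55 = 71371/27225 ≈ 2.6215)
sqrt(x + T) = sqrt(71371/27225 - 8793) = sqrt(-239318054/27225) = I*sqrt(239318054)/165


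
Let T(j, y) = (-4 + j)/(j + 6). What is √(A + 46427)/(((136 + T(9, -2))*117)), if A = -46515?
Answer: 2*I*√22/15951 ≈ 0.0005881*I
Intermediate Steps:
T(j, y) = (-4 + j)/(6 + j)
√(A + 46427)/(((136 + T(9, -2))*117)) = √(-46515 + 46427)/(((136 + (-4 + 9)/(6 + 9))*117)) = √(-88)/(((136 + 5/15)*117)) = (2*I*√22)/(((136 + (1/15)*5)*117)) = (2*I*√22)/(((136 + ⅓)*117)) = (2*I*√22)/(((409/3)*117)) = (2*I*√22)/15951 = (2*I*√22)*(1/15951) = 2*I*√22/15951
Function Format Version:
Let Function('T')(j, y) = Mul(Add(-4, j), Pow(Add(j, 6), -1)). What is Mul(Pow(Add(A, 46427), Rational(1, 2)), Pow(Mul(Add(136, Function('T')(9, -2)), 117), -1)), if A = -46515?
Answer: Mul(Rational(2, 15951), I, Pow(22, Rational(1, 2))) ≈ Mul(0.00058810, I)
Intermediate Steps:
Function('T')(j, y) = Mul(Pow(Add(6, j), -1), Add(-4, j)) (Function('T')(j, y) = Mul(Add(-4, j), Pow(Add(6, j), -1)) = Mul(Pow(Add(6, j), -1), Add(-4, j)))
Mul(Pow(Add(A, 46427), Rational(1, 2)), Pow(Mul(Add(136, Function('T')(9, -2)), 117), -1)) = Mul(Pow(Add(-46515, 46427), Rational(1, 2)), Pow(Mul(Add(136, Mul(Pow(Add(6, 9), -1), Add(-4, 9))), 117), -1)) = Mul(Pow(-88, Rational(1, 2)), Pow(Mul(Add(136, Mul(Pow(15, -1), 5)), 117), -1)) = Mul(Mul(2, I, Pow(22, Rational(1, 2))), Pow(Mul(Add(136, Mul(Rational(1, 15), 5)), 117), -1)) = Mul(Mul(2, I, Pow(22, Rational(1, 2))), Pow(Mul(Add(136, Rational(1, 3)), 117), -1)) = Mul(Mul(2, I, Pow(22, Rational(1, 2))), Pow(Mul(Rational(409, 3), 117), -1)) = Mul(Mul(2, I, Pow(22, Rational(1, 2))), Pow(15951, -1)) = Mul(Mul(2, I, Pow(22, Rational(1, 2))), Rational(1, 15951)) = Mul(Rational(2, 15951), I, Pow(22, Rational(1, 2)))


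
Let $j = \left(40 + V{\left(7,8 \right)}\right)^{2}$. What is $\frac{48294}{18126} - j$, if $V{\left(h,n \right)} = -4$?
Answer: $- \frac{1302389}{1007} \approx -1293.3$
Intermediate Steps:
$j = 1296$ ($j = \left(40 - 4\right)^{2} = 36^{2} = 1296$)
$\frac{48294}{18126} - j = \frac{48294}{18126} - 1296 = 48294 \cdot \frac{1}{18126} - 1296 = \frac{2683}{1007} - 1296 = - \frac{1302389}{1007}$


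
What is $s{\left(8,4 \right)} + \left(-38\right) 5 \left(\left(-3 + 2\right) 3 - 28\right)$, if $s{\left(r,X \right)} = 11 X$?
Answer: $5934$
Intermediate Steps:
$s{\left(8,4 \right)} + \left(-38\right) 5 \left(\left(-3 + 2\right) 3 - 28\right) = 11 \cdot 4 + \left(-38\right) 5 \left(\left(-3 + 2\right) 3 - 28\right) = 44 - 190 \left(\left(-1\right) 3 - 28\right) = 44 - 190 \left(-3 - 28\right) = 44 - -5890 = 44 + 5890 = 5934$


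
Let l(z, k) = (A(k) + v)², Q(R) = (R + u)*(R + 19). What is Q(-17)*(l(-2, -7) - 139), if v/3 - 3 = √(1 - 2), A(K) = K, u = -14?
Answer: 8928 - 744*I ≈ 8928.0 - 744.0*I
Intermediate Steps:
Q(R) = (-14 + R)*(19 + R) (Q(R) = (R - 14)*(R + 19) = (-14 + R)*(19 + R))
v = 9 + 3*I (v = 9 + 3*√(1 - 2) = 9 + 3*√(-1) = 9 + 3*I ≈ 9.0 + 3.0*I)
l(z, k) = (9 + k + 3*I)² (l(z, k) = (k + (9 + 3*I))² = (9 + k + 3*I)²)
Q(-17)*(l(-2, -7) - 139) = (-266 + (-17)² + 5*(-17))*((9 - 7 + 3*I)² - 139) = (-266 + 289 - 85)*((2 + 3*I)² - 139) = -62*(-139 + (2 + 3*I)²) = 8618 - 62*(2 + 3*I)²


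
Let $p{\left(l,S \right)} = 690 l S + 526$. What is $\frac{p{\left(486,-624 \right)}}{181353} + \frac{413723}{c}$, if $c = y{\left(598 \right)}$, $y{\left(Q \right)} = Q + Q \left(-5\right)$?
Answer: $- \frac{575559815747}{433796376} \approx -1326.8$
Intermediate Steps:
$y{\left(Q \right)} = - 4 Q$ ($y{\left(Q \right)} = Q - 5 Q = - 4 Q$)
$c = -2392$ ($c = \left(-4\right) 598 = -2392$)
$p{\left(l,S \right)} = 526 + 690 S l$ ($p{\left(l,S \right)} = 690 S l + 526 = 526 + 690 S l$)
$\frac{p{\left(486,-624 \right)}}{181353} + \frac{413723}{c} = \frac{526 + 690 \left(-624\right) 486}{181353} + \frac{413723}{-2392} = \left(526 - 209252160\right) \frac{1}{181353} + 413723 \left(- \frac{1}{2392}\right) = \left(-209251634\right) \frac{1}{181353} - \frac{413723}{2392} = - \frac{209251634}{181353} - \frac{413723}{2392} = - \frac{575559815747}{433796376}$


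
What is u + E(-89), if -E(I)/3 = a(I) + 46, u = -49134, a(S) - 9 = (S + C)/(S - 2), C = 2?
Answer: -4486470/91 ≈ -49302.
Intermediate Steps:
a(S) = 9 + (2 + S)/(-2 + S) (a(S) = 9 + (S + 2)/(S - 2) = 9 + (2 + S)/(-2 + S))
E(I) = -138 - 6*(-8 + 5*I)/(-2 + I) (E(I) = -3*(2*(-8 + 5*I)/(-2 + I) + 46) = -3*(46 + 2*(-8 + 5*I)/(-2 + I)) = -138 - 6*(-8 + 5*I)/(-2 + I))
u + E(-89) = -49134 + 12*(27 - 14*(-89))/(-2 - 89) = -49134 + 12*(27 + 1246)/(-91) = -49134 + 12*(-1/91)*1273 = -49134 - 15276/91 = -4486470/91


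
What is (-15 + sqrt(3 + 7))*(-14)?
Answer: 210 - 14*sqrt(10) ≈ 165.73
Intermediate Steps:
(-15 + sqrt(3 + 7))*(-14) = (-15 + sqrt(10))*(-14) = 210 - 14*sqrt(10)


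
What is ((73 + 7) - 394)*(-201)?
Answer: 63114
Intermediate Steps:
((73 + 7) - 394)*(-201) = (80 - 394)*(-201) = -314*(-201) = 63114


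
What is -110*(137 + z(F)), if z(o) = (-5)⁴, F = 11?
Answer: -83820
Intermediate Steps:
z(o) = 625
-110*(137 + z(F)) = -110*(137 + 625) = -110*762 = -83820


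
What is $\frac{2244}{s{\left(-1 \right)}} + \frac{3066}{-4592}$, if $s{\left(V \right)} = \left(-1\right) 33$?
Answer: $- \frac{22523}{328} \approx -68.668$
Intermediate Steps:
$s{\left(V \right)} = -33$
$\frac{2244}{s{\left(-1 \right)}} + \frac{3066}{-4592} = \frac{2244}{-33} + \frac{3066}{-4592} = 2244 \left(- \frac{1}{33}\right) + 3066 \left(- \frac{1}{4592}\right) = -68 - \frac{219}{328} = - \frac{22523}{328}$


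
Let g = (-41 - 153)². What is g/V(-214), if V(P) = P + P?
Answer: -9409/107 ≈ -87.935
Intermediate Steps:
V(P) = 2*P
g = 37636 (g = (-194)² = 37636)
g/V(-214) = 37636/((2*(-214))) = 37636/(-428) = 37636*(-1/428) = -9409/107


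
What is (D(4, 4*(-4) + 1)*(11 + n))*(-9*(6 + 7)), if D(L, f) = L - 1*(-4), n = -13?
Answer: 1872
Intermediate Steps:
D(L, f) = 4 + L (D(L, f) = L + 4 = 4 + L)
(D(4, 4*(-4) + 1)*(11 + n))*(-9*(6 + 7)) = ((4 + 4)*(11 - 13))*(-9*(6 + 7)) = (8*(-2))*(-9*13) = -16*(-117) = 1872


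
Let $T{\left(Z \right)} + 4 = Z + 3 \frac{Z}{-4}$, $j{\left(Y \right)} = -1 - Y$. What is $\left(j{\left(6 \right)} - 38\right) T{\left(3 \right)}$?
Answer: $\frac{585}{4} \approx 146.25$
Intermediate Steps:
$T{\left(Z \right)} = -4 + \frac{Z}{4}$ ($T{\left(Z \right)} = -4 + \left(Z + 3 \frac{Z}{-4}\right) = -4 + \left(Z + 3 Z \left(- \frac{1}{4}\right)\right) = -4 + \left(Z + 3 \left(- \frac{Z}{4}\right)\right) = -4 + \left(Z - \frac{3 Z}{4}\right) = -4 + \frac{Z}{4}$)
$\left(j{\left(6 \right)} - 38\right) T{\left(3 \right)} = \left(\left(-1 - 6\right) - 38\right) \left(-4 + \frac{1}{4} \cdot 3\right) = \left(\left(-1 - 6\right) - 38\right) \left(-4 + \frac{3}{4}\right) = \left(-7 - 38\right) \left(- \frac{13}{4}\right) = \left(-45\right) \left(- \frac{13}{4}\right) = \frac{585}{4}$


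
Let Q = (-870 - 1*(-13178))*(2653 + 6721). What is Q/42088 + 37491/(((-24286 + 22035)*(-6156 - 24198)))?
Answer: 328467728205299/119822526298 ≈ 2741.3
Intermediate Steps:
Q = 115375192 (Q = (-870 + 13178)*9374 = 12308*9374 = 115375192)
Q/42088 + 37491/(((-24286 + 22035)*(-6156 - 24198))) = 115375192/42088 + 37491/(((-24286 + 22035)*(-6156 - 24198))) = 115375192*(1/42088) + 37491/((-2251*(-30354))) = 14421899/5261 + 37491/68326854 = 14421899/5261 + 37491*(1/68326854) = 14421899/5261 + 12497/22775618 = 328467728205299/119822526298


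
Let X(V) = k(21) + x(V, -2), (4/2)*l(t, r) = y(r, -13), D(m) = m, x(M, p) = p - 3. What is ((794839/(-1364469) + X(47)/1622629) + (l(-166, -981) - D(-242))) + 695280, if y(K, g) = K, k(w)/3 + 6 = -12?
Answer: 3077634390991806259/4428053938002 ≈ 6.9503e+5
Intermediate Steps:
k(w) = -54 (k(w) = -18 + 3*(-12) = -18 - 36 = -54)
x(M, p) = -3 + p
l(t, r) = r/2
X(V) = -59 (X(V) = -54 + (-3 - 2) = -54 - 5 = -59)
((794839/(-1364469) + X(47)/1622629) + (l(-166, -981) - D(-242))) + 695280 = ((794839/(-1364469) - 59/1622629) + ((1/2)*(-981) - 1*(-242))) + 695280 = ((794839*(-1/1364469) - 59*1/1622629) + (-981/2 + 242)) + 695280 = ((-794839/1364469 - 59/1622629) - 497/2) + 695280 = (-1289809315402/2214026969001 - 497/2) + 695280 = -1102951022224301/4428053938002 + 695280 = 3077634390991806259/4428053938002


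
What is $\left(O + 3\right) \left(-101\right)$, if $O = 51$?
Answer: $-5454$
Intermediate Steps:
$\left(O + 3\right) \left(-101\right) = \left(51 + 3\right) \left(-101\right) = 54 \left(-101\right) = -5454$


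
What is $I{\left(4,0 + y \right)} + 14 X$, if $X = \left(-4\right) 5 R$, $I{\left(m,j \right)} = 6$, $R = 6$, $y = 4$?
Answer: $-1674$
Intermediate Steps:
$X = -120$ ($X = \left(-4\right) 5 \cdot 6 = \left(-20\right) 6 = -120$)
$I{\left(4,0 + y \right)} + 14 X = 6 + 14 \left(-120\right) = 6 - 1680 = -1674$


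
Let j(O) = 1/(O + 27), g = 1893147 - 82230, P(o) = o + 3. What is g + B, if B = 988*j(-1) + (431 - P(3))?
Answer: 1811380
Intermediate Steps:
P(o) = 3 + o
g = 1810917
j(O) = 1/(27 + O)
B = 463 (B = 988/(27 - 1) + (431 - (3 + 3)) = 988/26 + (431 - 1*6) = 988*(1/26) + (431 - 6) = 38 + 425 = 463)
g + B = 1810917 + 463 = 1811380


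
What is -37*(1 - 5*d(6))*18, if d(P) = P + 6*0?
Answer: 19314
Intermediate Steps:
d(P) = P (d(P) = P + 0 = P)
-37*(1 - 5*d(6))*18 = -37*(1 - 5*6)*18 = -37*(1 - 30)*18 = -37*(-29)*18 = 1073*18 = 19314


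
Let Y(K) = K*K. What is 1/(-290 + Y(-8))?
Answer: -1/226 ≈ -0.0044248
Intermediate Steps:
Y(K) = K²
1/(-290 + Y(-8)) = 1/(-290 + (-8)²) = 1/(-290 + 64) = 1/(-226) = -1/226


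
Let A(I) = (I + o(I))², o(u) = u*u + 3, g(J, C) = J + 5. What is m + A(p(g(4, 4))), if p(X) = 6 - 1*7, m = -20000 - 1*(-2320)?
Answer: -17671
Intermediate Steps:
g(J, C) = 5 + J
m = -17680 (m = -20000 + 2320 = -17680)
p(X) = -1 (p(X) = 6 - 7 = -1)
o(u) = 3 + u² (o(u) = u² + 3 = 3 + u²)
A(I) = (3 + I + I²)² (A(I) = (I + (3 + I²))² = (3 + I + I²)²)
m + A(p(g(4, 4))) = -17680 + (3 - 1 + (-1)²)² = -17680 + (3 - 1 + 1)² = -17680 + 3² = -17680 + 9 = -17671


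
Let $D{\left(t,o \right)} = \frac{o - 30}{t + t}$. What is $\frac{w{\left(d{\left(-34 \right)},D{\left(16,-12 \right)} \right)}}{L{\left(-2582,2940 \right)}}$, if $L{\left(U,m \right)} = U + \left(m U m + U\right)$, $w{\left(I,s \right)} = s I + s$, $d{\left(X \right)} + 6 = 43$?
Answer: $\frac{399}{178542242912} \approx 2.2348 \cdot 10^{-9}$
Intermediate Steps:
$D{\left(t,o \right)} = \frac{-30 + o}{2 t}$
$d{\left(X \right)} = 37$ ($d{\left(X \right)} = -6 + 43 = 37$)
$w{\left(I,s \right)} = s + I s$ ($w{\left(I,s \right)} = I s + s = s + I s$)
$L{\left(U,m \right)} = 2 U + U m^{2}$ ($L{\left(U,m \right)} = U + \left(U m m + U\right) = U + \left(U m^{2} + U\right) = U + \left(U + U m^{2}\right) = 2 U + U m^{2}$)
$\frac{w{\left(d{\left(-34 \right)},D{\left(16,-12 \right)} \right)}}{L{\left(-2582,2940 \right)}} = \frac{\frac{-30 - 12}{2 \cdot 16} \left(1 + 37\right)}{\left(-2582\right) \left(2 + 2940^{2}\right)} = \frac{\frac{1}{2} \cdot \frac{1}{16} \left(-42\right) 38}{\left(-2582\right) \left(2 + 8643600\right)} = \frac{\left(- \frac{21}{16}\right) 38}{\left(-2582\right) 8643602} = - \frac{399}{8 \left(-22317780364\right)} = \left(- \frac{399}{8}\right) \left(- \frac{1}{22317780364}\right) = \frac{399}{178542242912}$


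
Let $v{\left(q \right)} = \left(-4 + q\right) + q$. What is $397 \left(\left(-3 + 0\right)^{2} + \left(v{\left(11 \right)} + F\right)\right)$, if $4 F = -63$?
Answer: $\frac{17865}{4} \approx 4466.3$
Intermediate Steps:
$F = - \frac{63}{4}$ ($F = \frac{1}{4} \left(-63\right) = - \frac{63}{4} \approx -15.75$)
$v{\left(q \right)} = -4 + 2 q$
$397 \left(\left(-3 + 0\right)^{2} + \left(v{\left(11 \right)} + F\right)\right) = 397 \left(\left(-3 + 0\right)^{2} + \left(\left(-4 + 2 \cdot 11\right) - \frac{63}{4}\right)\right) = 397 \left(\left(-3\right)^{2} + \left(\left(-4 + 22\right) - \frac{63}{4}\right)\right) = 397 \left(9 + \left(18 - \frac{63}{4}\right)\right) = 397 \left(9 + \frac{9}{4}\right) = 397 \cdot \frac{45}{4} = \frac{17865}{4}$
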